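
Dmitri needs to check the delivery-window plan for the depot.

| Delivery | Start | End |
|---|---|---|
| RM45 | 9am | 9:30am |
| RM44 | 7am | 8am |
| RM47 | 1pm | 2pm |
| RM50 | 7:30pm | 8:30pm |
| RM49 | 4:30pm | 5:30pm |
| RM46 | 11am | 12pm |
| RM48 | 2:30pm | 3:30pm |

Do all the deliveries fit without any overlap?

Yes

Two intervals overlap when each starts before the other ends.
Sorted by start: RM44, RM45, RM46, RM47, RM48, RM49, RM50.
RM45 starts after RM44 ends — done with RM44.
RM46 starts after RM45 ends — done with RM45.
RM47 starts after RM46 ends — done with RM46.
RM48 starts after RM47 ends — done with RM47.
RM49 starts after RM48 ends — done with RM48.
RM50 starts after RM49 ends.
Every pair is clear; the schedule has no overlaps.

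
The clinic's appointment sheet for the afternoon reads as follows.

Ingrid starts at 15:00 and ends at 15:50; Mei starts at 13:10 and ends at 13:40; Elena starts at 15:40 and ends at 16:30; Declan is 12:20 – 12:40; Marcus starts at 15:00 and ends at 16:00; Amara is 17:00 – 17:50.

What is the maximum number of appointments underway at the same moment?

3

Walk through starts and ends in time order (an end at T is processed before a start at T):
12:20 start Declan → 1
12:40 end Declan → 0
13:10 start Mei → 1
13:40 end Mei → 0
15:00 start Ingrid → 1
15:00 start Marcus → 2
15:40 start Elena → 3
15:50 end Ingrid → 2
16:00 end Marcus → 1
16:30 end Elena → 0
17:00 start Amara → 1
17:50 end Amara → 0
Peak is 3, at 15:40 (Elena, Ingrid, Marcus).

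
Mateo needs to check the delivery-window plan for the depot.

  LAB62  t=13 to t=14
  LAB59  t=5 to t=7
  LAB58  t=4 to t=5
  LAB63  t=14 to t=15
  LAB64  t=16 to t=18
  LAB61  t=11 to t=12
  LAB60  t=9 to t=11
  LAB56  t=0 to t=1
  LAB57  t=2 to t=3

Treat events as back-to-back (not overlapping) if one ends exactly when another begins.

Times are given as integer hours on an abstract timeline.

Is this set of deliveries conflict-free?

Two intervals overlap when each starts before the other ends.
Sorted by start: LAB56, LAB57, LAB58, LAB59, LAB60, LAB61, LAB62, LAB63, LAB64.
LAB57 starts after LAB56 ends; LAB56 is clear from here.
LAB58 starts after LAB57 ends; LAB57 is clear from here.
LAB59 starts exactly when LAB58 ends (back-to-back, no overlap); LAB58 is clear from here.
LAB60 starts after LAB59 ends; LAB59 is clear from here.
LAB61 starts exactly when LAB60 ends (back-to-back, no overlap); LAB60 is clear from here.
LAB62 starts after LAB61 ends; LAB61 is clear from here.
LAB63 starts exactly when LAB62 ends (back-to-back, no overlap); LAB62 is clear from here.
LAB64 starts after LAB63 ends.
Every pair is clear; the schedule has no overlaps.

Yes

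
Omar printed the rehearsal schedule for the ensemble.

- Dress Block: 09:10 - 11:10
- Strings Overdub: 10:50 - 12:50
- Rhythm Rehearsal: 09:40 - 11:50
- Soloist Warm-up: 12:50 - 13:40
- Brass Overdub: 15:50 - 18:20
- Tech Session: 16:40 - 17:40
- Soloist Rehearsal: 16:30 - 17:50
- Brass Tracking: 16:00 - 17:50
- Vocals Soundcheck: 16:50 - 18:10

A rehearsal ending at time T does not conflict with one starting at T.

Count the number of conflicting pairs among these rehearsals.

13

Sorted by start: Dress Block, Rhythm Rehearsal, Strings Overdub, Soloist Warm-up, Brass Overdub, Brass Tracking, Soloist Rehearsal, Tech Session, Vocals Soundcheck.
Rhythm Rehearsal starts before Dress Block ends → Dress Block and Rhythm Rehearsal overlap.
Strings Overdub starts before Dress Block ends → Dress Block and Strings Overdub overlap.
Soloist Warm-up starts after Dress Block ends, so Dress Block has no further overlaps.
Strings Overdub starts before Rhythm Rehearsal ends → Rhythm Rehearsal and Strings Overdub overlap.
Soloist Warm-up starts after Rhythm Rehearsal ends, so Rhythm Rehearsal has no further overlaps.
Soloist Warm-up starts exactly when Strings Overdub ends (back-to-back, no overlap), so Strings Overdub has no further overlaps.
Brass Overdub starts after Soloist Warm-up ends, so Soloist Warm-up has no further overlaps.
Brass Tracking starts before Brass Overdub ends → Brass Overdub and Brass Tracking overlap.
Soloist Rehearsal starts before Brass Overdub ends → Brass Overdub and Soloist Rehearsal overlap.
Tech Session starts before Brass Overdub ends → Brass Overdub and Tech Session overlap.
Vocals Soundcheck starts before Brass Overdub ends → Brass Overdub and Vocals Soundcheck overlap.
Soloist Rehearsal starts before Brass Tracking ends → Brass Tracking and Soloist Rehearsal overlap.
Tech Session starts before Brass Tracking ends → Brass Tracking and Tech Session overlap.
Vocals Soundcheck starts before Brass Tracking ends → Brass Tracking and Vocals Soundcheck overlap.
Tech Session starts before Soloist Rehearsal ends → Soloist Rehearsal and Tech Session overlap.
Vocals Soundcheck starts before Soloist Rehearsal ends → Soloist Rehearsal and Vocals Soundcheck overlap.
Vocals Soundcheck starts before Tech Session ends → Tech Session and Vocals Soundcheck overlap.
Overlapping pairs: Brass Overdub & Brass Tracking, Brass Overdub & Soloist Rehearsal, Brass Overdub & Tech Session, Brass Overdub & Vocals Soundcheck, Brass Tracking & Soloist Rehearsal, Brass Tracking & Tech Session, Brass Tracking & Vocals Soundcheck, Dress Block & Rhythm Rehearsal, Dress Block & Strings Overdub, Rhythm Rehearsal & Strings Overdub, Soloist Rehearsal & Tech Session, Soloist Rehearsal & Vocals Soundcheck, Tech Session & Vocals Soundcheck — 13 in total.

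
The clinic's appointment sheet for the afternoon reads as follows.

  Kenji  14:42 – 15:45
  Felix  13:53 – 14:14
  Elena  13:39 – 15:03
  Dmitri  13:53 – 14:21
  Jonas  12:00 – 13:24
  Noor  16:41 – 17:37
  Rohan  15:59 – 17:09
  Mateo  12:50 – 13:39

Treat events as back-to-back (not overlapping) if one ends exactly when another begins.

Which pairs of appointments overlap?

Sorted by start: Jonas, Mateo, Elena, Felix, Dmitri, Kenji, Rohan, Noor.
Mateo starts before Jonas ends → Jonas and Mateo overlap.
Elena starts after Jonas ends — done with Jonas.
Elena starts exactly when Mateo ends (back-to-back, no overlap) — done with Mateo.
Felix starts before Elena ends → Elena and Felix overlap.
Dmitri starts before Elena ends → Elena and Dmitri overlap.
Kenji starts before Elena ends → Elena and Kenji overlap.
Rohan starts after Elena ends — done with Elena.
Dmitri starts before Felix ends → Felix and Dmitri overlap.
Kenji starts after Felix ends — done with Felix.
Kenji starts after Dmitri ends — done with Dmitri.
Rohan starts after Kenji ends — done with Kenji.
Noor starts before Rohan ends → Rohan and Noor overlap.

Dmitri & Elena, Dmitri & Felix, Elena & Felix, Elena & Kenji, Jonas & Mateo, Noor & Rohan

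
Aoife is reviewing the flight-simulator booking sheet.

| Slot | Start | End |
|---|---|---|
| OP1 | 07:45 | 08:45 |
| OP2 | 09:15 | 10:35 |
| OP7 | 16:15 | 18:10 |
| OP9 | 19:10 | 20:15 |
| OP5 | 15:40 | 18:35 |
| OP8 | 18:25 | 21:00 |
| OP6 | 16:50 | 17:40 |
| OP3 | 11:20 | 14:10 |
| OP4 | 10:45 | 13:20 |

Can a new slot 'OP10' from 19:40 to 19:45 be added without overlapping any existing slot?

OP1: ends 08:45 at or before OP10 starts 19:40 → clear.
OP2: ends 10:35 at or before OP10 starts 19:40 → clear.
OP4: ends 13:20 at or before OP10 starts 19:40 → clear.
OP3: ends 14:10 at or before OP10 starts 19:40 → clear.
OP5: ends 18:35 at or before OP10 starts 19:40 → clear.
OP7: ends 18:10 at or before OP10 starts 19:40 → clear.
OP6: ends 17:40 at or before OP10 starts 19:40 → clear.
OP8: starts 18:25 before OP10 ends 19:45, and ends 21:00 after OP10 starts 19:40 → overlap.
OP9: starts 19:10 before OP10 ends 19:45, and ends 20:15 after OP10 starts 19:40 → overlap.
OP10 overlaps OP8, OP9.

No — it overlaps OP8, OP9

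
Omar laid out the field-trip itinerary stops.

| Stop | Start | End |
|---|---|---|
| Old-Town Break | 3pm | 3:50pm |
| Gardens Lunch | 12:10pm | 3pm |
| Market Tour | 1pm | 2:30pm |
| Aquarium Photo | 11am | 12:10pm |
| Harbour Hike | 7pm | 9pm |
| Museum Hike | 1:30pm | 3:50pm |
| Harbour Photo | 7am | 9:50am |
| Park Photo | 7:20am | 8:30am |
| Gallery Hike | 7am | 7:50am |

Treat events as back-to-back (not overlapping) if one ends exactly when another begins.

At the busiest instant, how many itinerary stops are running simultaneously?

Sort all start/end points and keep a running count:
7am start Gallery Hike → 1
7am start Harbour Photo → 2
7:20am start Park Photo → 3
7:50am end Gallery Hike → 2
8:30am end Park Photo → 1
9:50am end Harbour Photo → 0
11am start Aquarium Photo → 1
12:10pm end Aquarium Photo → 0
12:10pm start Gardens Lunch → 1
1pm start Market Tour → 2
1:30pm start Museum Hike → 3
2:30pm end Market Tour → 2
3pm end Gardens Lunch → 1
3pm start Old-Town Break → 2
3:50pm end Museum Hike → 1
3:50pm end Old-Town Break → 0
7pm start Harbour Hike → 1
9pm end Harbour Hike → 0
Peak is 3, at 7:20am (Gallery Hike, Harbour Photo, Park Photo).

3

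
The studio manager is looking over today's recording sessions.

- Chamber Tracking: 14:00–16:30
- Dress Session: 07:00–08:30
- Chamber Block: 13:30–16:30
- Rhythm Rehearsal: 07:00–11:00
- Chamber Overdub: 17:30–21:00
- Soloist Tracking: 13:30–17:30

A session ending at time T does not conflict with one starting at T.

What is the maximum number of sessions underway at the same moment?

Walk through starts and ends in time order (an end at T is processed before a start at T):
07:00 start Dress Session → 1
07:00 start Rhythm Rehearsal → 2
08:30 end Dress Session → 1
11:00 end Rhythm Rehearsal → 0
13:30 start Chamber Block → 1
13:30 start Soloist Tracking → 2
14:00 start Chamber Tracking → 3
16:30 end Chamber Block → 2
16:30 end Chamber Tracking → 1
17:30 end Soloist Tracking → 0
17:30 start Chamber Overdub → 1
21:00 end Chamber Overdub → 0
Peak is 3, at 14:00 (Chamber Block, Chamber Tracking, Soloist Tracking).

3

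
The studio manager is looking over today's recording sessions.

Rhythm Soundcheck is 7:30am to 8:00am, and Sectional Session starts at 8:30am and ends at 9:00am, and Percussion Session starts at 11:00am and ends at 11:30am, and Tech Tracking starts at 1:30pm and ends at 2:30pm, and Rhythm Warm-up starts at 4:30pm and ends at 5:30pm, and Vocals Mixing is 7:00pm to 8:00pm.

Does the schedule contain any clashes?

Check each pair: they overlap iff neither finishes before the other starts.
Sorted by start: Rhythm Soundcheck, Sectional Session, Percussion Session, Tech Tracking, Rhythm Warm-up, Vocals Mixing.
Sectional Session starts after Rhythm Soundcheck ends; Rhythm Soundcheck is clear from here.
Percussion Session starts after Sectional Session ends; Sectional Session is clear from here.
Tech Tracking starts after Percussion Session ends; Percussion Session is clear from here.
Rhythm Warm-up starts after Tech Tracking ends; Tech Tracking is clear from here.
Vocals Mixing starts after Rhythm Warm-up ends.
Every pair is clear; the schedule has no overlaps.

No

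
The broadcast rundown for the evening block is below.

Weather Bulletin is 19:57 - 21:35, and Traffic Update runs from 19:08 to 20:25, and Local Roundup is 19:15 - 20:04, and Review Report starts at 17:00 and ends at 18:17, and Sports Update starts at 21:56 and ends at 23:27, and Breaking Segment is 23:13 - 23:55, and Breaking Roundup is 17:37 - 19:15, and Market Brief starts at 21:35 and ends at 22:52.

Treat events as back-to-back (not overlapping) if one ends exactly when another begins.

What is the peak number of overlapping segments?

3

Walk through starts and ends in time order (an end at T is processed before a start at T):
17:00 start Review Report → 1
17:37 start Breaking Roundup → 2
18:17 end Review Report → 1
19:08 start Traffic Update → 2
19:15 end Breaking Roundup → 1
19:15 start Local Roundup → 2
19:57 start Weather Bulletin → 3
20:04 end Local Roundup → 2
20:25 end Traffic Update → 1
21:35 end Weather Bulletin → 0
21:35 start Market Brief → 1
21:56 start Sports Update → 2
22:52 end Market Brief → 1
23:13 start Breaking Segment → 2
23:27 end Sports Update → 1
23:55 end Breaking Segment → 0
Peak is 3, at 19:57 (Local Roundup, Traffic Update, Weather Bulletin).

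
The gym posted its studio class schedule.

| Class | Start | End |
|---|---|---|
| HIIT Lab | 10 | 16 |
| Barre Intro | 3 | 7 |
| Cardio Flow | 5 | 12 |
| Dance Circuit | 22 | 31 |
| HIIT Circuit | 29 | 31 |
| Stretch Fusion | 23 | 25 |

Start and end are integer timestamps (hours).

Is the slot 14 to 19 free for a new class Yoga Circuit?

No — it overlaps HIIT Lab

Barre Intro: ends 7 at or before Yoga Circuit starts 14 → clear.
Cardio Flow: ends 12 at or before Yoga Circuit starts 14 → clear.
HIIT Lab: starts 10 before Yoga Circuit ends 19, and ends 16 after Yoga Circuit starts 14 → overlap.
Dance Circuit: starts 22 at or after Yoga Circuit ends 19 → clear.
Stretch Fusion: starts 23 at or after Yoga Circuit ends 19 → clear.
HIIT Circuit: starts 29 at or after Yoga Circuit ends 19 → clear.
Yoga Circuit overlaps HIIT Lab.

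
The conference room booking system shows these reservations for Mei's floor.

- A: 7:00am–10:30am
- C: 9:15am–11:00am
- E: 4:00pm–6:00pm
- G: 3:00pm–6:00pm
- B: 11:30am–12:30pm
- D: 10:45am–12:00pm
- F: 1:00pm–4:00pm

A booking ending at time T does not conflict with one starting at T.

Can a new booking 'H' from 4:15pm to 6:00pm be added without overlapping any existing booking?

A: ends 10:30am at or before H starts 4:15pm → clear.
C: ends 11:00am at or before H starts 4:15pm → clear.
D: ends 12:00pm at or before H starts 4:15pm → clear.
B: ends 12:30pm at or before H starts 4:15pm → clear.
F: ends 4:00pm at or before H starts 4:15pm → clear.
G: starts 3:00pm before H ends 6:00pm, and ends 6:00pm after H starts 4:15pm → overlap.
E: starts 4:00pm before H ends 6:00pm, and ends 6:00pm after H starts 4:15pm → overlap.
H overlaps E, G.

No — it overlaps E, G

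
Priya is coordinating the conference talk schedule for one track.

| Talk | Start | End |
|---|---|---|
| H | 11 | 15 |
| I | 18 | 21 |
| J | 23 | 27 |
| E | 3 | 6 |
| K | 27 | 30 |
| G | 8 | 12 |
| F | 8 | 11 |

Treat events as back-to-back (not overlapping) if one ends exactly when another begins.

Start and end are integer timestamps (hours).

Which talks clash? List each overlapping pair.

F & G, G & H

Sorted by start: E, F, G, H, I, J, K.
F starts after E ends; E is clear from here.
G starts before F ends → F and G overlap.
H starts exactly when F ends (back-to-back, no overlap); F is clear from here.
H starts before G ends → G and H overlap.
I starts after G ends; G is clear from here.
I starts after H ends; H is clear from here.
J starts after I ends; I is clear from here.
K starts exactly when J ends (back-to-back, no overlap).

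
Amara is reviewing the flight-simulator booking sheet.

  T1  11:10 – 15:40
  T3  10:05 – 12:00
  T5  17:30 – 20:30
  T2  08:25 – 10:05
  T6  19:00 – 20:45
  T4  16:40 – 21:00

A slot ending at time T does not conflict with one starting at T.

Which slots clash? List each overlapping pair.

Sorted by start: T2, T3, T1, T4, T5, T6.
T3 starts exactly when T2 ends (back-to-back, no overlap) — done with T2.
T1 starts before T3 ends → T3 and T1 overlap.
T4 starts after T3 ends — done with T3.
T4 starts after T1 ends — done with T1.
T5 starts before T4 ends → T4 and T5 overlap.
T6 starts before T4 ends → T4 and T6 overlap.
T6 starts before T5 ends → T5 and T6 overlap.

T1 & T3, T4 & T5, T4 & T6, T5 & T6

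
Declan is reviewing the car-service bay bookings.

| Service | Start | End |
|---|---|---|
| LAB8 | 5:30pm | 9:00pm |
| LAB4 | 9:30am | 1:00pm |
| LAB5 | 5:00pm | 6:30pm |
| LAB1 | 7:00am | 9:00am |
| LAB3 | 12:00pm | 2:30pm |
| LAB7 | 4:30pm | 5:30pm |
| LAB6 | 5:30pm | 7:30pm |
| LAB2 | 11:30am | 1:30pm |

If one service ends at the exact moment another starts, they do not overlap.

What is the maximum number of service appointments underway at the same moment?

3

Walk through starts and ends in time order (an end at T is processed before a start at T):
7:00am start LAB1 → 1
9:00am end LAB1 → 0
9:30am start LAB4 → 1
11:30am start LAB2 → 2
12:00pm start LAB3 → 3
1:00pm end LAB4 → 2
1:30pm end LAB2 → 1
2:30pm end LAB3 → 0
4:30pm start LAB7 → 1
5:00pm start LAB5 → 2
5:30pm end LAB7 → 1
5:30pm start LAB6 → 2
5:30pm start LAB8 → 3
6:30pm end LAB5 → 2
7:30pm end LAB6 → 1
9:00pm end LAB8 → 0
Peak is 3, at 12:00pm (LAB2, LAB3, LAB4).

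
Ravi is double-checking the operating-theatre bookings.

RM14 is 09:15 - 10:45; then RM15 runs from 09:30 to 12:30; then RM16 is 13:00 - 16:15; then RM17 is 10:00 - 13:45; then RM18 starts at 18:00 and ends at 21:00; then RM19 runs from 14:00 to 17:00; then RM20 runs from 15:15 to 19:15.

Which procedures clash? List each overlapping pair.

Sorted by start: RM14, RM15, RM17, RM16, RM19, RM20, RM18.
RM15 starts before RM14 ends → RM14 and RM15 overlap.
RM17 starts before RM14 ends → RM14 and RM17 overlap.
RM16 starts after RM14 ends — done with RM14.
RM17 starts before RM15 ends → RM15 and RM17 overlap.
RM16 starts after RM15 ends — done with RM15.
RM16 starts before RM17 ends → RM17 and RM16 overlap.
RM19 starts after RM17 ends — done with RM17.
RM19 starts before RM16 ends → RM16 and RM19 overlap.
RM20 starts before RM16 ends → RM16 and RM20 overlap.
RM18 starts after RM16 ends.
RM20 starts before RM19 ends → RM19 and RM20 overlap.
RM18 starts after RM19 ends.
RM18 starts before RM20 ends → RM20 and RM18 overlap.

RM14 & RM15, RM14 & RM17, RM15 & RM17, RM16 & RM17, RM16 & RM19, RM16 & RM20, RM18 & RM20, RM19 & RM20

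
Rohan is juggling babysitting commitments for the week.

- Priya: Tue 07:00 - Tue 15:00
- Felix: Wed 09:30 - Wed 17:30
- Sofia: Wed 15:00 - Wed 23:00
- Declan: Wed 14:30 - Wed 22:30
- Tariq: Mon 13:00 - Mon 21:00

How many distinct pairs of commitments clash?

Sorted by start: Tariq, Priya, Felix, Declan, Sofia.
Priya starts after Tariq ends — done with Tariq.
Felix starts after Priya ends — done with Priya.
Declan starts before Felix ends → Felix and Declan overlap.
Sofia starts before Felix ends → Felix and Sofia overlap.
Sofia starts before Declan ends → Declan and Sofia overlap.
Overlapping pairs: Declan & Felix, Declan & Sofia, Felix & Sofia — 3 in total.

3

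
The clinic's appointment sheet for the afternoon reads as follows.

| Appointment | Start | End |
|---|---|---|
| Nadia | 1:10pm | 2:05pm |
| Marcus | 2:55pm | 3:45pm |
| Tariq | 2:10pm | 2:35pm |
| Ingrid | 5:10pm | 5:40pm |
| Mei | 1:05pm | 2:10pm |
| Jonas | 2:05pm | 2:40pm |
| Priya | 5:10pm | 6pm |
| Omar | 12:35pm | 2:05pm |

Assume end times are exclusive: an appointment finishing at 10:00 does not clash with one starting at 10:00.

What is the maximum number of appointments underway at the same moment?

Sort all start/end points and keep a running count:
12:35pm start Omar → 1
1:05pm start Mei → 2
1:10pm start Nadia → 3
2:05pm end Nadia → 2
2:05pm end Omar → 1
2:05pm start Jonas → 2
2:10pm end Mei → 1
2:10pm start Tariq → 2
2:35pm end Tariq → 1
2:40pm end Jonas → 0
2:55pm start Marcus → 1
3:45pm end Marcus → 0
5:10pm start Ingrid → 1
5:10pm start Priya → 2
5:40pm end Ingrid → 1
6pm end Priya → 0
Peak is 3, at 1:10pm (Mei, Nadia, Omar).

3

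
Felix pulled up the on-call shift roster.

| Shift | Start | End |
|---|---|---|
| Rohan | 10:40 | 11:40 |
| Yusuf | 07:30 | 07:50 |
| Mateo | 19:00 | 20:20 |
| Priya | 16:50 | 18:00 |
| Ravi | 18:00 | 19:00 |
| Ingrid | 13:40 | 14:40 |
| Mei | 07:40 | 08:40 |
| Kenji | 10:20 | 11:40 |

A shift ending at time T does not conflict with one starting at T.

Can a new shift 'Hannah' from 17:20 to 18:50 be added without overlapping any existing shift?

No — it overlaps Priya, Ravi

Yusuf: ends 07:50 at or before Hannah starts 17:20 → clear.
Mei: ends 08:40 at or before Hannah starts 17:20 → clear.
Kenji: ends 11:40 at or before Hannah starts 17:20 → clear.
Rohan: ends 11:40 at or before Hannah starts 17:20 → clear.
Ingrid: ends 14:40 at or before Hannah starts 17:20 → clear.
Priya: starts 16:50 before Hannah ends 18:50, and ends 18:00 after Hannah starts 17:20 → overlap.
Ravi: starts 18:00 before Hannah ends 18:50, and ends 19:00 after Hannah starts 17:20 → overlap.
Mateo: starts 19:00 at or after Hannah ends 18:50 → clear.
Hannah overlaps Ravi, Priya.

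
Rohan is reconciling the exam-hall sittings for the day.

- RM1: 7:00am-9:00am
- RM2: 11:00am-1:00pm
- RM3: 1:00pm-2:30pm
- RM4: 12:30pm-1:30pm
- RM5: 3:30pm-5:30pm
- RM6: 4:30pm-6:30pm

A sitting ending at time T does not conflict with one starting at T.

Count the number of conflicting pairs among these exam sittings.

Sorted by start: RM1, RM2, RM4, RM3, RM5, RM6.
RM2 starts after RM1 ends, so nothing later overlaps RM1 either.
RM4 starts before RM2 ends → RM2 and RM4 overlap.
RM3 starts exactly when RM2 ends (back-to-back, no overlap), so nothing later overlaps RM2 either.
RM3 starts before RM4 ends → RM4 and RM3 overlap.
RM5 starts after RM4 ends, so nothing later overlaps RM4 either.
RM5 starts after RM3 ends, so nothing later overlaps RM3 either.
RM6 starts before RM5 ends → RM5 and RM6 overlap.
Overlapping pairs: RM2 & RM4, RM3 & RM4, RM5 & RM6 — 3 in total.

3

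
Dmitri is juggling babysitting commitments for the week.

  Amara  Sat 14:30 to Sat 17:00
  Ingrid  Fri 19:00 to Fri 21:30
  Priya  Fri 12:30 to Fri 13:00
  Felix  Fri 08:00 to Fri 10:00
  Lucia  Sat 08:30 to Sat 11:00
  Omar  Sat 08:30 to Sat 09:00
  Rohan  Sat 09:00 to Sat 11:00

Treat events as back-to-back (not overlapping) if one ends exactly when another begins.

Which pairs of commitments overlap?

Check each pair: they overlap iff neither finishes before the other starts.
Sorted by start: Felix, Priya, Ingrid, Omar, Lucia, Rohan, Amara.
Priya starts after Felix ends; Felix is clear from here.
Ingrid starts after Priya ends; Priya is clear from here.
Omar starts after Ingrid ends; Ingrid is clear from here.
Lucia starts before Omar ends → Omar and Lucia overlap.
Rohan starts exactly when Omar ends (back-to-back, no overlap); Omar is clear from here.
Rohan starts before Lucia ends → Lucia and Rohan overlap.
Amara starts after Lucia ends.
Amara starts after Rohan ends.

Lucia & Omar, Lucia & Rohan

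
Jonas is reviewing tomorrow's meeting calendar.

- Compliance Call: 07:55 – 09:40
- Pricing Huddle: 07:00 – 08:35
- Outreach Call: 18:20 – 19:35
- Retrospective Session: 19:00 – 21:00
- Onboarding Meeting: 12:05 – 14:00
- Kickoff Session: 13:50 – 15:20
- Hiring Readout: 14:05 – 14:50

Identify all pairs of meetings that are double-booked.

Compliance Call & Pricing Huddle, Hiring Readout & Kickoff Session, Kickoff Session & Onboarding Meeting, Outreach Call & Retrospective Session

Sorted by start: Pricing Huddle, Compliance Call, Onboarding Meeting, Kickoff Session, Hiring Readout, Outreach Call, Retrospective Session.
Compliance Call starts before Pricing Huddle ends → Pricing Huddle and Compliance Call overlap.
Onboarding Meeting starts after Pricing Huddle ends — done with Pricing Huddle.
Onboarding Meeting starts after Compliance Call ends — done with Compliance Call.
Kickoff Session starts before Onboarding Meeting ends → Onboarding Meeting and Kickoff Session overlap.
Hiring Readout starts after Onboarding Meeting ends — done with Onboarding Meeting.
Hiring Readout starts before Kickoff Session ends → Kickoff Session and Hiring Readout overlap.
Outreach Call starts after Kickoff Session ends — done with Kickoff Session.
Outreach Call starts after Hiring Readout ends — done with Hiring Readout.
Retrospective Session starts before Outreach Call ends → Outreach Call and Retrospective Session overlap.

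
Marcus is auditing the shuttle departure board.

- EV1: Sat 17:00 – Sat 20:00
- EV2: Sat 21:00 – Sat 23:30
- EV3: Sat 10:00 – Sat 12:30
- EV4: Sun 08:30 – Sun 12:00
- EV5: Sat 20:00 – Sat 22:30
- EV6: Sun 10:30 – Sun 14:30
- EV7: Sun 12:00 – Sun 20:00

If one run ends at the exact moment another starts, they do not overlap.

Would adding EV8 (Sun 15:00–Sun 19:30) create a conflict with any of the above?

EV3: ends Sat 12:30 at or before EV8 starts Sun 15:00 → clear.
EV1: ends Sat 20:00 at or before EV8 starts Sun 15:00 → clear.
EV5: ends Sat 22:30 at or before EV8 starts Sun 15:00 → clear.
EV2: ends Sat 23:30 at or before EV8 starts Sun 15:00 → clear.
EV4: ends Sun 12:00 at or before EV8 starts Sun 15:00 → clear.
EV6: ends Sun 14:30 at or before EV8 starts Sun 15:00 → clear.
EV7: starts Sun 12:00 before EV8 ends Sun 19:30, and ends Sun 20:00 after EV8 starts Sun 15:00 → overlap.
EV8 overlaps EV7.

Yes — it overlaps EV7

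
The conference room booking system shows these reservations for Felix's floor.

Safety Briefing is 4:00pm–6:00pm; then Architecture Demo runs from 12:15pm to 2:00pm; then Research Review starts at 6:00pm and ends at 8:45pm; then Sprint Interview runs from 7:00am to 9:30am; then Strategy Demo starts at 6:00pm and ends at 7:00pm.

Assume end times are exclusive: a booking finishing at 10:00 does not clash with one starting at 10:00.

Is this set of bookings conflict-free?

Sorted by start: Sprint Interview, Architecture Demo, Safety Briefing, Strategy Demo, Research Review.
Architecture Demo starts after Sprint Interview ends, so nothing later overlaps Sprint Interview either.
Safety Briefing starts after Architecture Demo ends, so nothing later overlaps Architecture Demo either.
Strategy Demo starts exactly when Safety Briefing ends (back-to-back, no overlap), so nothing later overlaps Safety Briefing either.
Research Review starts before Strategy Demo ends → Strategy Demo and Research Review overlap.
That's a conflict, so the schedule is not conflict-free.

No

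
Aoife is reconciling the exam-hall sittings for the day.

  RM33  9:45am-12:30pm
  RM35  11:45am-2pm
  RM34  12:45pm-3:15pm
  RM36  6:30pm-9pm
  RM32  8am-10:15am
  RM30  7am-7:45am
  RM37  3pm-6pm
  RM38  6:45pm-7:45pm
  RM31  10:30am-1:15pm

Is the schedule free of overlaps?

No

Sorted by start: RM30, RM32, RM33, RM31, RM35, RM34, RM37, RM36, RM38.
RM32 starts after RM30 ends, so RM30 has no further overlaps.
RM33 starts before RM32 ends → RM32 and RM33 overlap.
That's a conflict, so the schedule is not conflict-free.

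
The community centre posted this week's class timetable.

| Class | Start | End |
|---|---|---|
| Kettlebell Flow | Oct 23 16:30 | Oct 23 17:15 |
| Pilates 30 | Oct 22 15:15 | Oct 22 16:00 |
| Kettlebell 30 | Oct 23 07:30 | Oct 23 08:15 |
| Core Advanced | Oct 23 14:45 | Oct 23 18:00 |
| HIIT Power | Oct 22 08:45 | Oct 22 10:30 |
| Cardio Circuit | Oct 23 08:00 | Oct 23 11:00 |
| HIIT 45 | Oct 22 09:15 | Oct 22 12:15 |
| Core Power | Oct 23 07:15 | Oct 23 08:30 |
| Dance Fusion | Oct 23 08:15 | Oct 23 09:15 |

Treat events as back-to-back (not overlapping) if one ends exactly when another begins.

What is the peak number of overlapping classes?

Sort all start/end points and keep a running count:
Oct 22 08:45 start HIIT Power → 1
Oct 22 09:15 start HIIT 45 → 2
Oct 22 10:30 end HIIT Power → 1
Oct 22 12:15 end HIIT 45 → 0
Oct 22 15:15 start Pilates 30 → 1
Oct 22 16:00 end Pilates 30 → 0
Oct 23 07:15 start Core Power → 1
Oct 23 07:30 start Kettlebell 30 → 2
Oct 23 08:00 start Cardio Circuit → 3
Oct 23 08:15 end Kettlebell 30 → 2
Oct 23 08:15 start Dance Fusion → 3
Oct 23 08:30 end Core Power → 2
Oct 23 09:15 end Dance Fusion → 1
Oct 23 11:00 end Cardio Circuit → 0
Oct 23 14:45 start Core Advanced → 1
Oct 23 16:30 start Kettlebell Flow → 2
Oct 23 17:15 end Kettlebell Flow → 1
Oct 23 18:00 end Core Advanced → 0
Peak is 3, at Oct 23 08:00 (Cardio Circuit, Core Power, Kettlebell 30).

3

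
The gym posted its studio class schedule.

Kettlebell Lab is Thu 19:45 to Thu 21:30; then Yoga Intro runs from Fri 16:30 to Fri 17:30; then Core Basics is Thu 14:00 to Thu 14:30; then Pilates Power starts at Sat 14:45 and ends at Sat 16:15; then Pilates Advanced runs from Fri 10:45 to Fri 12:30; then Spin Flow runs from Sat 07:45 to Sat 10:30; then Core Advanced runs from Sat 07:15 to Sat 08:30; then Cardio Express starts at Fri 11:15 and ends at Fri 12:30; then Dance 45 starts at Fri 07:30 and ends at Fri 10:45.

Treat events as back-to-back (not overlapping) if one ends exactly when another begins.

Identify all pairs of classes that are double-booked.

Cardio Express & Pilates Advanced, Core Advanced & Spin Flow

Two intervals overlap when each starts before the other ends.
Sorted by start: Core Basics, Kettlebell Lab, Dance 45, Pilates Advanced, Cardio Express, Yoga Intro, Core Advanced, Spin Flow, Pilates Power.
Kettlebell Lab starts after Core Basics ends, so Core Basics has no further overlaps.
Dance 45 starts after Kettlebell Lab ends, so Kettlebell Lab has no further overlaps.
Pilates Advanced starts exactly when Dance 45 ends (back-to-back, no overlap), so Dance 45 has no further overlaps.
Cardio Express starts before Pilates Advanced ends → Pilates Advanced and Cardio Express overlap.
Yoga Intro starts after Pilates Advanced ends, so Pilates Advanced has no further overlaps.
Yoga Intro starts after Cardio Express ends, so Cardio Express has no further overlaps.
Core Advanced starts after Yoga Intro ends, so Yoga Intro has no further overlaps.
Spin Flow starts before Core Advanced ends → Core Advanced and Spin Flow overlap.
Pilates Power starts after Core Advanced ends.
Pilates Power starts after Spin Flow ends.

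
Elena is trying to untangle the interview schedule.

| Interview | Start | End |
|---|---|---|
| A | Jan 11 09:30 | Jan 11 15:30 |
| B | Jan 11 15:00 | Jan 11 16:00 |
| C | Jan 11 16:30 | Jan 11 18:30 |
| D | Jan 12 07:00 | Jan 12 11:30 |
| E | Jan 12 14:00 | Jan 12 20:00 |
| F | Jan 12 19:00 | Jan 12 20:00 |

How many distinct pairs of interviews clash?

Sorted by start: A, B, C, D, E, F.
B starts before A ends → A and B overlap.
C starts after A ends, so nothing later overlaps A either.
C starts after B ends, so nothing later overlaps B either.
D starts after C ends, so nothing later overlaps C either.
E starts after D ends, so nothing later overlaps D either.
F starts before E ends → E and F overlap.
Overlapping pairs: A & B, E & F — 2 in total.

2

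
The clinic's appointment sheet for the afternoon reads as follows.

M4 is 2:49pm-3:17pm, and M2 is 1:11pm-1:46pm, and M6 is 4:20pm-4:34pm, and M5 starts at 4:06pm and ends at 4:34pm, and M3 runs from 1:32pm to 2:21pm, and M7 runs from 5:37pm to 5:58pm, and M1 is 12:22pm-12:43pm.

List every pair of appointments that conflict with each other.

M2 & M3, M5 & M6

Two intervals overlap when each starts before the other ends.
Sorted by start: M1, M2, M3, M4, M5, M6, M7.
M2 starts after M1 ends, so nothing later overlaps M1 either.
M3 starts before M2 ends → M2 and M3 overlap.
M4 starts after M2 ends, so nothing later overlaps M2 either.
M4 starts after M3 ends, so nothing later overlaps M3 either.
M5 starts after M4 ends, so nothing later overlaps M4 either.
M6 starts before M5 ends → M5 and M6 overlap.
M7 starts after M5 ends.
M7 starts after M6 ends.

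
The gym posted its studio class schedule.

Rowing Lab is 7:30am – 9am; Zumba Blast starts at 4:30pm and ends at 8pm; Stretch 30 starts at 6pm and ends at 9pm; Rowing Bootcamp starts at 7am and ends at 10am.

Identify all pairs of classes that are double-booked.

Sorted by start: Rowing Bootcamp, Rowing Lab, Zumba Blast, Stretch 30.
Rowing Lab starts before Rowing Bootcamp ends → Rowing Bootcamp and Rowing Lab overlap.
Zumba Blast starts after Rowing Bootcamp ends, so nothing later overlaps Rowing Bootcamp either.
Zumba Blast starts after Rowing Lab ends, so nothing later overlaps Rowing Lab either.
Stretch 30 starts before Zumba Blast ends → Zumba Blast and Stretch 30 overlap.

Rowing Bootcamp & Rowing Lab, Stretch 30 & Zumba Blast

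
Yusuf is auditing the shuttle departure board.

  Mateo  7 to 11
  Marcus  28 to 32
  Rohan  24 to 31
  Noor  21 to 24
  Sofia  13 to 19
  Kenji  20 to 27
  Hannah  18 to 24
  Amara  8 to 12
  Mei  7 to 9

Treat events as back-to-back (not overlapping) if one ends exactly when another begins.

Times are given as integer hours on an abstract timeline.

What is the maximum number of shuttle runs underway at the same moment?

Walk through starts and ends in time order (an end at T is processed before a start at T):
7 start Mateo → 1
7 start Mei → 2
8 start Amara → 3
9 end Mei → 2
11 end Mateo → 1
12 end Amara → 0
13 start Sofia → 1
18 start Hannah → 2
19 end Sofia → 1
20 start Kenji → 2
21 start Noor → 3
24 end Hannah → 2
24 end Noor → 1
24 start Rohan → 2
27 end Kenji → 1
28 start Marcus → 2
31 end Rohan → 1
32 end Marcus → 0
Peak is 3, at 8 (Amara, Mateo, Mei).

3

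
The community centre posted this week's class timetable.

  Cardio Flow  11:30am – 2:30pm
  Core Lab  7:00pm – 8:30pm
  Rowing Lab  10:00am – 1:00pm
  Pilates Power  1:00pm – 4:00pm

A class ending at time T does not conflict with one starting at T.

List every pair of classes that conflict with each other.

Sorted by start: Rowing Lab, Cardio Flow, Pilates Power, Core Lab.
Cardio Flow starts before Rowing Lab ends → Rowing Lab and Cardio Flow overlap.
Pilates Power starts exactly when Rowing Lab ends (back-to-back, no overlap), so Rowing Lab has no further overlaps.
Pilates Power starts before Cardio Flow ends → Cardio Flow and Pilates Power overlap.
Core Lab starts after Cardio Flow ends.
Core Lab starts after Pilates Power ends.

Cardio Flow & Pilates Power, Cardio Flow & Rowing Lab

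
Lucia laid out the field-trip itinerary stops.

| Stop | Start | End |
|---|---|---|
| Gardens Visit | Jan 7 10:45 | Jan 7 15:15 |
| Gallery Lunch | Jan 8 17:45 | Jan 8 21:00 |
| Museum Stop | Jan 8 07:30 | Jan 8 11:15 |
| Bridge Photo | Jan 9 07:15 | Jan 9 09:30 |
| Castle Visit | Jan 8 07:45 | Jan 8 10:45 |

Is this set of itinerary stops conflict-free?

Sorted by start: Gardens Visit, Museum Stop, Castle Visit, Gallery Lunch, Bridge Photo.
Museum Stop starts after Gardens Visit ends — done with Gardens Visit.
Castle Visit starts before Museum Stop ends → Museum Stop and Castle Visit overlap.
That's a conflict, so the schedule is not conflict-free.

No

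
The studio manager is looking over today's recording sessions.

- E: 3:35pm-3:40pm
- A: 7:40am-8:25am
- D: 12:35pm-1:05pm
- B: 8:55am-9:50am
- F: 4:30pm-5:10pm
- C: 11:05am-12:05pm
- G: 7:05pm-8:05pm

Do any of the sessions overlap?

No

Two intervals overlap when each starts before the other ends.
Sorted by start: A, B, C, D, E, F, G.
B starts after A ends, so nothing later overlaps A either.
C starts after B ends, so nothing later overlaps B either.
D starts after C ends, so nothing later overlaps C either.
E starts after D ends, so nothing later overlaps D either.
F starts after E ends, so nothing later overlaps E either.
G starts after F ends.
Every pair is clear; the schedule has no overlaps.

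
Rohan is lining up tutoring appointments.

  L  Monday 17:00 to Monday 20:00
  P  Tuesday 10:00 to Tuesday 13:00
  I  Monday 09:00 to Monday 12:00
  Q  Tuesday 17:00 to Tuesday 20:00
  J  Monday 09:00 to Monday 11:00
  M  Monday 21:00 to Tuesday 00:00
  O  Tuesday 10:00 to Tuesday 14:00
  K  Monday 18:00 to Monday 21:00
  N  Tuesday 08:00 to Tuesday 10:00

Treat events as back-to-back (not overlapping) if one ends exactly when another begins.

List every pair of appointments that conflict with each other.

Check each pair: they overlap iff neither finishes before the other starts.
Sorted by start: I, J, L, K, M, N, O, P, Q.
J starts before I ends → I and J overlap.
L starts after I ends, so I has no further overlaps.
L starts after J ends, so J has no further overlaps.
K starts before L ends → L and K overlap.
M starts after L ends, so L has no further overlaps.
M starts exactly when K ends (back-to-back, no overlap), so K has no further overlaps.
N starts after M ends, so M has no further overlaps.
O starts exactly when N ends (back-to-back, no overlap), so N has no further overlaps.
P starts before O ends → O and P overlap.
Q starts after O ends.
Q starts after P ends.

I & J, K & L, O & P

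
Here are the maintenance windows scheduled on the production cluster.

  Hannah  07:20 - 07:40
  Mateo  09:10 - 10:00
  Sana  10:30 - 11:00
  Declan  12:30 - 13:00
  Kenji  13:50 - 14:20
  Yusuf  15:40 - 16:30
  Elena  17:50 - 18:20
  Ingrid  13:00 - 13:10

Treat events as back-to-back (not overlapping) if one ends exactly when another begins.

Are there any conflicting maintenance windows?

No

Sorted by start: Hannah, Mateo, Sana, Declan, Ingrid, Kenji, Yusuf, Elena.
Mateo starts after Hannah ends, so nothing later overlaps Hannah either.
Sana starts after Mateo ends, so nothing later overlaps Mateo either.
Declan starts after Sana ends, so nothing later overlaps Sana either.
Ingrid starts exactly when Declan ends (back-to-back, no overlap), so nothing later overlaps Declan either.
Kenji starts after Ingrid ends, so nothing later overlaps Ingrid either.
Yusuf starts after Kenji ends, so nothing later overlaps Kenji either.
Elena starts after Yusuf ends.
Every pair is clear; the schedule has no overlaps.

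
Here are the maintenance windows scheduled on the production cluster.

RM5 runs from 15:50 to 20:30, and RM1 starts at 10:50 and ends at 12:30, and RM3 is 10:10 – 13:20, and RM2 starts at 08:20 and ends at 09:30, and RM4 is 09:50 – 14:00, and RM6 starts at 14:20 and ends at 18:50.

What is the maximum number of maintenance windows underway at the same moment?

Walk through starts and ends in time order (an end at T is processed before a start at T):
08:20 start RM2 → 1
09:30 end RM2 → 0
09:50 start RM4 → 1
10:10 start RM3 → 2
10:50 start RM1 → 3
12:30 end RM1 → 2
13:20 end RM3 → 1
14:00 end RM4 → 0
14:20 start RM6 → 1
15:50 start RM5 → 2
18:50 end RM6 → 1
20:30 end RM5 → 0
Peak is 3, at 10:50 (RM1, RM3, RM4).

3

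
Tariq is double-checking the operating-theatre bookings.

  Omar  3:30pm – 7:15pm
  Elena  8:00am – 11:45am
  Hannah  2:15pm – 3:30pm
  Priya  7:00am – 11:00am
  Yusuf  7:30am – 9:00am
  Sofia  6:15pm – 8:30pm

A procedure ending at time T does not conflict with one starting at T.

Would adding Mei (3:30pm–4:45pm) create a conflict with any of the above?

Priya: ends 11:00am at or before Mei starts 3:30pm → clear.
Yusuf: ends 9:00am at or before Mei starts 3:30pm → clear.
Elena: ends 11:45am at or before Mei starts 3:30pm → clear.
Hannah: ends 3:30pm at or before Mei starts 3:30pm → clear.
Omar: starts 3:30pm before Mei ends 4:45pm, and ends 7:15pm after Mei starts 3:30pm → overlap.
Sofia: starts 6:15pm at or after Mei ends 4:45pm → clear.
Mei overlaps Omar.

Yes — it overlaps Omar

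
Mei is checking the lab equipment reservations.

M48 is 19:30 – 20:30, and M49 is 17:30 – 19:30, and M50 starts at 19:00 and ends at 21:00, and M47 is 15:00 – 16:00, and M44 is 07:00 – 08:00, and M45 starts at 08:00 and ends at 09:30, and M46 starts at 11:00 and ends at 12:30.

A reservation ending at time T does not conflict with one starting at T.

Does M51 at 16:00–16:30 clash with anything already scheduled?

M44: ends 08:00 at or before M51 starts 16:00 → clear.
M45: ends 09:30 at or before M51 starts 16:00 → clear.
M46: ends 12:30 at or before M51 starts 16:00 → clear.
M47: ends 16:00 at or before M51 starts 16:00 → clear.
M49: starts 17:30 at or after M51 ends 16:30 → clear.
M50: starts 19:00 at or after M51 ends 16:30 → clear.
M48: starts 19:30 at or after M51 ends 16:30 → clear.

No — it doesn't clash with anything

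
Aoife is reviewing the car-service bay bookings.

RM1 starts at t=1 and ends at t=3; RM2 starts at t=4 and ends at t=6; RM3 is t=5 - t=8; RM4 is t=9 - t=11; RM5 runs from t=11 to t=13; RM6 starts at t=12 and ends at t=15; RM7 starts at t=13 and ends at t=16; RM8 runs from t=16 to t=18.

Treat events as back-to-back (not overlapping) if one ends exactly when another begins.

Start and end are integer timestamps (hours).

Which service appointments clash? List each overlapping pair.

RM2 & RM3, RM5 & RM6, RM6 & RM7

Check each pair: they overlap iff neither finishes before the other starts.
Sorted by start: RM1, RM2, RM3, RM4, RM5, RM6, RM7, RM8.
RM2 starts after RM1 ends, so RM1 has no further overlaps.
RM3 starts before RM2 ends → RM2 and RM3 overlap.
RM4 starts after RM2 ends, so RM2 has no further overlaps.
RM4 starts after RM3 ends, so RM3 has no further overlaps.
RM5 starts exactly when RM4 ends (back-to-back, no overlap), so RM4 has no further overlaps.
RM6 starts before RM5 ends → RM5 and RM6 overlap.
RM7 starts exactly when RM5 ends (back-to-back, no overlap), so RM5 has no further overlaps.
RM7 starts before RM6 ends → RM6 and RM7 overlap.
RM8 starts after RM6 ends.
RM8 starts exactly when RM7 ends (back-to-back, no overlap).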